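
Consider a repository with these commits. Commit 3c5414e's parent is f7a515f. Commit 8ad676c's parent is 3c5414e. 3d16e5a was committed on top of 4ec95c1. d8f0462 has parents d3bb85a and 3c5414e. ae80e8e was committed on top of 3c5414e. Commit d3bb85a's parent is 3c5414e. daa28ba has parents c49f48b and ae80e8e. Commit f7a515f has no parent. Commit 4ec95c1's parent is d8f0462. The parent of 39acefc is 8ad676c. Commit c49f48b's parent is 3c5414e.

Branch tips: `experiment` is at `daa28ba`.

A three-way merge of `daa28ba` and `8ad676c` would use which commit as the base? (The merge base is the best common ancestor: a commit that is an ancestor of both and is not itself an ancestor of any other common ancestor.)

3c5414e

Ancestors of daa28ba: {3c5414e, ae80e8e, c49f48b, daa28ba, f7a515f}.
Ancestors of 8ad676c: {3c5414e, 8ad676c, f7a515f}.
Common ancestors: {3c5414e, f7a515f}.
Among these, 3c5414e is not an ancestor of any other common ancestor — it is the merge base.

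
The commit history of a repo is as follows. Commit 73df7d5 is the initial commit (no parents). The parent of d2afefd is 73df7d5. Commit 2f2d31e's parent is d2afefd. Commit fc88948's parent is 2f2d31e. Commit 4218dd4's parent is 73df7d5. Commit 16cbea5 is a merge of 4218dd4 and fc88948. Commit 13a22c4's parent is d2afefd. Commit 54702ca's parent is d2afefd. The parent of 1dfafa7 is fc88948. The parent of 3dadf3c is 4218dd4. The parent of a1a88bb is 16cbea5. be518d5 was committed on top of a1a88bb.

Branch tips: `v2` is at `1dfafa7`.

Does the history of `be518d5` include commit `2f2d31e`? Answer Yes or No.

Ancestors of be518d5 (commits reachable by following parents): {16cbea5, 2f2d31e, 4218dd4, 73df7d5, a1a88bb, be518d5, d2afefd, fc88948}.
2f2d31e is in that set, so it is an ancestor of be518d5.

Yes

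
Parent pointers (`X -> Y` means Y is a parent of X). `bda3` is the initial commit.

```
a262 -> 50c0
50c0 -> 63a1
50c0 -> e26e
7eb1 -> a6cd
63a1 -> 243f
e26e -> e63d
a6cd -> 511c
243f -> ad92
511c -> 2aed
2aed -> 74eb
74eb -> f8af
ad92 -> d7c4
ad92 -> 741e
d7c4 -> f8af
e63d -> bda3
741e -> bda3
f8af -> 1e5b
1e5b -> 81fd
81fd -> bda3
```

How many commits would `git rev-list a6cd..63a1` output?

5

Reachable from 63a1: {1e5b, 243f, 63a1, 741e, 81fd, ad92, bda3, d7c4, f8af}.
Reachable from a6cd: {1e5b, 2aed, 511c, 74eb, 81fd, a6cd, bda3, f8af}.
In 63a1's history but not a6cd's: {243f, 63a1, 741e, ad92, d7c4} — 5 commits.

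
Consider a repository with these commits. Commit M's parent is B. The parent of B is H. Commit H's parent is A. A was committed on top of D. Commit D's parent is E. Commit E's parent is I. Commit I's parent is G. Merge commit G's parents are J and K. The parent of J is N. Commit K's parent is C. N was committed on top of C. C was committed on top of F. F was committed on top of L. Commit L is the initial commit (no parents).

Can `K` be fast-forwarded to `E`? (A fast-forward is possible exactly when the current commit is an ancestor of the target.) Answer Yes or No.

Yes

A fast-forward from K to E is possible iff K is an ancestor of E.
Ancestors of E: {C, E, F, G, I, J, K, L, N}.
K is among them, so fast-forward is possible.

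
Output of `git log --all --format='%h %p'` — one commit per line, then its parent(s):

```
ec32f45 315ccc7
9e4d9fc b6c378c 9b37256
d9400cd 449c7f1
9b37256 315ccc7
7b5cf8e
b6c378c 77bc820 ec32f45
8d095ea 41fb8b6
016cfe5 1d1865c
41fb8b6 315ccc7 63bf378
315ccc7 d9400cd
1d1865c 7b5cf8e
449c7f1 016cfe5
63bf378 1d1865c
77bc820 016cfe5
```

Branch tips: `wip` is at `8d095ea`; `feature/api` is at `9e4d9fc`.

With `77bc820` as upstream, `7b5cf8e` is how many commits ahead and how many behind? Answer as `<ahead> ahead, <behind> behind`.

0 ahead, 3 behind

Reachable from 7b5cf8e: {7b5cf8e}.
Reachable from 77bc820: {016cfe5, 1d1865c, 77bc820, 7b5cf8e}.
Only in 7b5cf8e's history (ahead): {} — 0.
Only in 77bc820's history (behind): {016cfe5, 1d1865c, 77bc820} — 3.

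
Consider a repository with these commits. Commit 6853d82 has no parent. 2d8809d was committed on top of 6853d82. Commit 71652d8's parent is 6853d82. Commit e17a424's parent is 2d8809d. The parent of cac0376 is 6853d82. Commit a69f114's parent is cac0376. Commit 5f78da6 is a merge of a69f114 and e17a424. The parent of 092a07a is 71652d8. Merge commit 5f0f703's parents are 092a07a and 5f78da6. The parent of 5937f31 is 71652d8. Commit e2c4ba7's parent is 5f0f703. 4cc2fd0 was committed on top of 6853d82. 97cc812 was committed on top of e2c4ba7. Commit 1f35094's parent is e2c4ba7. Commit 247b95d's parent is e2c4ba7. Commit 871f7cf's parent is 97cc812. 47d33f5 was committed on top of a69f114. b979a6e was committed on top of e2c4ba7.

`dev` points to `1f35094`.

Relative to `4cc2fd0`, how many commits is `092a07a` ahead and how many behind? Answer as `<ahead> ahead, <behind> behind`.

2 ahead, 1 behind

Reachable from 092a07a: {092a07a, 6853d82, 71652d8}.
Reachable from 4cc2fd0: {4cc2fd0, 6853d82}.
Only in 092a07a's history (ahead): {092a07a, 71652d8} — 2.
Only in 4cc2fd0's history (behind): {4cc2fd0} — 1.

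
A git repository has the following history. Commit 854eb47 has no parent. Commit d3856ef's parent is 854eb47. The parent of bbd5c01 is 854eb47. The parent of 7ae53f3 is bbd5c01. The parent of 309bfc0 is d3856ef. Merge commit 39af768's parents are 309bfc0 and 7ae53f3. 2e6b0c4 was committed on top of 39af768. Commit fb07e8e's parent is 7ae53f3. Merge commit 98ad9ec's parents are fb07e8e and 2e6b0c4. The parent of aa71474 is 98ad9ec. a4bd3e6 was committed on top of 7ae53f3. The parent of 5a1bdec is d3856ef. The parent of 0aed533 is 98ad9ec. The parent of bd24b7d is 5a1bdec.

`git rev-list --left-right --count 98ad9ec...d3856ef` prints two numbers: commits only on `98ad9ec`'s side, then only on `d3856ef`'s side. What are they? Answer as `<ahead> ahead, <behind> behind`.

Reachable from 98ad9ec: {2e6b0c4, 309bfc0, 39af768, 7ae53f3, 854eb47, 98ad9ec, bbd5c01, d3856ef, fb07e8e}.
Reachable from d3856ef: {854eb47, d3856ef}.
Only in 98ad9ec's history (ahead): {2e6b0c4, 309bfc0, 39af768, 7ae53f3, 98ad9ec, bbd5c01, fb07e8e} — 7.
Only in d3856ef's history (behind): {} — 0.

7 ahead, 0 behind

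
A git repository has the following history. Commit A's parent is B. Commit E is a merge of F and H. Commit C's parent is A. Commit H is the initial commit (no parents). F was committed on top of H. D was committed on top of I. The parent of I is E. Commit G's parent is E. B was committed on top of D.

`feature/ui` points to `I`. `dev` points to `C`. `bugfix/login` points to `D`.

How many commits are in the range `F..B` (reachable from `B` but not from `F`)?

4

Reachable from B: {B, D, E, F, H, I}.
Reachable from F: {F, H}.
In B's history but not F's: {B, D, E, I} — 4 commits.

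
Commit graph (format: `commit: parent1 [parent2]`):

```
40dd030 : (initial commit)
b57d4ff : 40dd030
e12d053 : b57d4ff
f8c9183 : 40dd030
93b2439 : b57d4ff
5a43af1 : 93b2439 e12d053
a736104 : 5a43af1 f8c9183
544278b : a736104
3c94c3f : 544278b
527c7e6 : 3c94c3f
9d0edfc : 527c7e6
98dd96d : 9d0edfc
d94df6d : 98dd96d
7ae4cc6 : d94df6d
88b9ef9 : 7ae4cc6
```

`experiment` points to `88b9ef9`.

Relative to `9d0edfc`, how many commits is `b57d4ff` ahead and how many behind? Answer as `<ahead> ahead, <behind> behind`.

0 ahead, 9 behind

Reachable from b57d4ff: {40dd030, b57d4ff}.
Reachable from 9d0edfc: {3c94c3f, 40dd030, 527c7e6, 544278b, 5a43af1, 93b2439, 9d0edfc, a736104, b57d4ff, e12d053, f8c9183}.
Only in b57d4ff's history (ahead): {} — 0.
Only in 9d0edfc's history (behind): {3c94c3f, 527c7e6, 544278b, 5a43af1, 93b2439, 9d0edfc, a736104, e12d053, f8c9183} — 9.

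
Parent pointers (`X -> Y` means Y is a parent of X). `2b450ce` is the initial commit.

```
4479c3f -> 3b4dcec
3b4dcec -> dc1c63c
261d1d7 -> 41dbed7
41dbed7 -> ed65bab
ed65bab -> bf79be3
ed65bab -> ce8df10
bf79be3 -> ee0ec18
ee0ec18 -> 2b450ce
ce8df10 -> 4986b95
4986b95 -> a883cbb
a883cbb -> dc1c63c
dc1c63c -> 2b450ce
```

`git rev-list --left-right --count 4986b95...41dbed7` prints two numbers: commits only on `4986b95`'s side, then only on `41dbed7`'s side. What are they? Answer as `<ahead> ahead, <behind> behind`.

0 ahead, 5 behind

Reachable from 4986b95: {2b450ce, 4986b95, a883cbb, dc1c63c}.
Reachable from 41dbed7: {2b450ce, 41dbed7, 4986b95, a883cbb, bf79be3, ce8df10, dc1c63c, ed65bab, ee0ec18}.
Only in 4986b95's history (ahead): {} — 0.
Only in 41dbed7's history (behind): {41dbed7, bf79be3, ce8df10, ed65bab, ee0ec18} — 5.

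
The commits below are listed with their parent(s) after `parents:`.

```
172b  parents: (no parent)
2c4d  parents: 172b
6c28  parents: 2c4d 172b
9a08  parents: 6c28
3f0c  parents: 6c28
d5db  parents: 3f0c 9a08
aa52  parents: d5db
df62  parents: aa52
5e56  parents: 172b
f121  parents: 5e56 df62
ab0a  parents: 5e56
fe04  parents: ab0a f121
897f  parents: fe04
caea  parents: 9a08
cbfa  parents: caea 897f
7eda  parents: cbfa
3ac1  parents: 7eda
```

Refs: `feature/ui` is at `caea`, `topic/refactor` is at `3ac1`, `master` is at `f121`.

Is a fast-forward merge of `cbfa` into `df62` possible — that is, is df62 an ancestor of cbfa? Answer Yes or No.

Yes

A fast-forward from df62 to cbfa is possible iff df62 is an ancestor of cbfa.
Ancestors of cbfa: {172b, 2c4d, 3f0c, 5e56, 6c28, 897f, 9a08, aa52, ab0a, caea, cbfa, d5db, df62, f121, fe04}.
df62 is among them, so fast-forward is possible.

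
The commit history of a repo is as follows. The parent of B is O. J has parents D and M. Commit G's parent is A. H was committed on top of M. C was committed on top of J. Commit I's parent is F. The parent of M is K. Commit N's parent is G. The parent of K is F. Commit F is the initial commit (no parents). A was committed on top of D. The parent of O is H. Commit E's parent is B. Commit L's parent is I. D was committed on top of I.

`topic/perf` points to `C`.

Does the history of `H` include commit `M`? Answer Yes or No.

Ancestors of H (commits reachable by following parents): {F, H, K, M}.
M is in that set, so it is an ancestor of H.

Yes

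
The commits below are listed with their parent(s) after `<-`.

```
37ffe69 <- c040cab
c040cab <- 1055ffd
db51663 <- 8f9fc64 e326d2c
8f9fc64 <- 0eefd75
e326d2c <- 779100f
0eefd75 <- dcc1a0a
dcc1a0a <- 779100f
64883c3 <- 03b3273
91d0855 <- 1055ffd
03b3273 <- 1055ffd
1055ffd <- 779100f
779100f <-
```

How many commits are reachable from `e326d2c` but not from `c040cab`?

Reachable from e326d2c: {779100f, e326d2c}.
Reachable from c040cab: {1055ffd, 779100f, c040cab}.
In e326d2c's history but not c040cab's: {e326d2c} — 1 commit.

1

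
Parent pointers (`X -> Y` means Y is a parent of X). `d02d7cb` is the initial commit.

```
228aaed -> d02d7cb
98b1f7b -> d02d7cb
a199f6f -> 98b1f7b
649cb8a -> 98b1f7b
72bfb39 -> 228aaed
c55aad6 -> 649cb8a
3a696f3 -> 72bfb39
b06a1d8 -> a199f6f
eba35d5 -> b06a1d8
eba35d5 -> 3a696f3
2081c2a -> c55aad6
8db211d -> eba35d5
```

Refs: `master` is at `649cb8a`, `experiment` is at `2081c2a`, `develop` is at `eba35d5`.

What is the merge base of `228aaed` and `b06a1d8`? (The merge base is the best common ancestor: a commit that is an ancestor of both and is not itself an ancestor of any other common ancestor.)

Ancestors of 228aaed: {228aaed, d02d7cb}.
Ancestors of b06a1d8: {98b1f7b, a199f6f, b06a1d8, d02d7cb}.
Common ancestors: {d02d7cb}.
The only common ancestor is d02d7cb, so it is the merge base.

d02d7cb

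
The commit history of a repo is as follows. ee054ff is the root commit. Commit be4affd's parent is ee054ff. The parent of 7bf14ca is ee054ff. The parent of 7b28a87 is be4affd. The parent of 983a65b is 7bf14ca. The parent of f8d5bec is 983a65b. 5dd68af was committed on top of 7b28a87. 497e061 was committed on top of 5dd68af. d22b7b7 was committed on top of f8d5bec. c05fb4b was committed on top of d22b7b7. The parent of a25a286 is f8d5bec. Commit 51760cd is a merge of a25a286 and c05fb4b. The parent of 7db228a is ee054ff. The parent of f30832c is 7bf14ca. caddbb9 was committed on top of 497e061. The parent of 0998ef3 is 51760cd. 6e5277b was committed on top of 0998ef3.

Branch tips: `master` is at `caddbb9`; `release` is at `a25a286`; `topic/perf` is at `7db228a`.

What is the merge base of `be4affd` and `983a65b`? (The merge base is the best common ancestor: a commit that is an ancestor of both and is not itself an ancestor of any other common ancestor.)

Ancestors of be4affd: {be4affd, ee054ff}.
Ancestors of 983a65b: {7bf14ca, 983a65b, ee054ff}.
Common ancestors: {ee054ff}.
The only common ancestor is ee054ff, so it is the merge base.

ee054ff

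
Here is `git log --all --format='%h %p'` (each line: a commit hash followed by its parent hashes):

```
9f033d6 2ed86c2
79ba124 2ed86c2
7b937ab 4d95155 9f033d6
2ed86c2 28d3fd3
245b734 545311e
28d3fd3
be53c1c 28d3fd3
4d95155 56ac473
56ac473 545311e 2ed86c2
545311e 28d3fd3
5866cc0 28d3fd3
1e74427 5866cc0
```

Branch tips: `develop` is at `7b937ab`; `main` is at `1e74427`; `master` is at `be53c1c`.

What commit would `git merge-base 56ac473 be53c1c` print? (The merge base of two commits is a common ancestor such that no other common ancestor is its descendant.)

28d3fd3

Ancestors of 56ac473: {28d3fd3, 2ed86c2, 545311e, 56ac473}.
Ancestors of be53c1c: {28d3fd3, be53c1c}.
Common ancestors: {28d3fd3}.
The only common ancestor is 28d3fd3, so it is the merge base.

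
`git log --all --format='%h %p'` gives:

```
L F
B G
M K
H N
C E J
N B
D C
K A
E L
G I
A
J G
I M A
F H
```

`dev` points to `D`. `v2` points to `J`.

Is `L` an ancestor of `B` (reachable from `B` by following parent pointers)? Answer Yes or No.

No

Ancestors of B: {A, B, G, I, K, M}.
L is not in that set, so it is not an ancestor of B.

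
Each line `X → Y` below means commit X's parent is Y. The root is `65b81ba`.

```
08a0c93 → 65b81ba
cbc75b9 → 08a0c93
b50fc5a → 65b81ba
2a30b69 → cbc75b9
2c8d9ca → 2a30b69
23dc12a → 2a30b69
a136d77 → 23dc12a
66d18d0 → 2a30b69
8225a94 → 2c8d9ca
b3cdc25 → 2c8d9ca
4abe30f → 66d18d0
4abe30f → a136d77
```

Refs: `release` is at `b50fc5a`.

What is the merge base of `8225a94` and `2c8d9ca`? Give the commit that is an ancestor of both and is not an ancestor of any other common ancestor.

Ancestors of 8225a94: {08a0c93, 2a30b69, 2c8d9ca, 65b81ba, 8225a94, cbc75b9}.
Ancestors of 2c8d9ca: {08a0c93, 2a30b69, 2c8d9ca, 65b81ba, cbc75b9}.
Common ancestors: {08a0c93, 2a30b69, 2c8d9ca, 65b81ba, cbc75b9}.
Among these, 2c8d9ca is not an ancestor of any other common ancestor — it is the merge base.

2c8d9ca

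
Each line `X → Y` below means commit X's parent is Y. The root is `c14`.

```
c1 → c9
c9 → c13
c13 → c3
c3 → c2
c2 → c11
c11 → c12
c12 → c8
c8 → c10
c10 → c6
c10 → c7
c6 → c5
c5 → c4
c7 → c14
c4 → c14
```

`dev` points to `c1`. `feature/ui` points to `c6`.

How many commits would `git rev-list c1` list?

14

Walking parent pointers from c1: reachable set = {c1, c10, c11, c12, c13, c14, c2, c3, c4, c5, c6, c7, c8, c9}.
That is 14 commits.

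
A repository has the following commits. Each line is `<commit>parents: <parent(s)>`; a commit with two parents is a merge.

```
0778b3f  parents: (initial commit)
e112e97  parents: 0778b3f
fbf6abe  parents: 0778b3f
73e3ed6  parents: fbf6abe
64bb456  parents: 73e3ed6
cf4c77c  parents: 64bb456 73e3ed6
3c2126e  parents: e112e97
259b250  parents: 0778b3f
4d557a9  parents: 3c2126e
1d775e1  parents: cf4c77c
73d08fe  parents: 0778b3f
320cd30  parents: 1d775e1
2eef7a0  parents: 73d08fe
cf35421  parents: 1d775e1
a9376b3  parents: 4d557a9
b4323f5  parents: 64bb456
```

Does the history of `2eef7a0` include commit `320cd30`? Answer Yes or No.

Ancestors of 2eef7a0: {0778b3f, 2eef7a0, 73d08fe}.
320cd30 is not in that set, so it is not an ancestor of 2eef7a0.

No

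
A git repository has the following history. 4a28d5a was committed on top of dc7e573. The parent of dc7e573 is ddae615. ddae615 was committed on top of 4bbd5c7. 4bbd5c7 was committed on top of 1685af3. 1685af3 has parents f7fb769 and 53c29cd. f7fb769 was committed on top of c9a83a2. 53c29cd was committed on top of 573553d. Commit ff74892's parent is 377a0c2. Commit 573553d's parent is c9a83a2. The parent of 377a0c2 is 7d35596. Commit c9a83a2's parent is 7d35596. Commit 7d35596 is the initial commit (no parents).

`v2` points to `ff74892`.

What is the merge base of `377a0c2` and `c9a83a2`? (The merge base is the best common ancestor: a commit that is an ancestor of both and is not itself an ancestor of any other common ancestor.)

7d35596

Ancestors of 377a0c2: {377a0c2, 7d35596}.
Ancestors of c9a83a2: {7d35596, c9a83a2}.
Common ancestors: {7d35596}.
The only common ancestor is 7d35596, so it is the merge base.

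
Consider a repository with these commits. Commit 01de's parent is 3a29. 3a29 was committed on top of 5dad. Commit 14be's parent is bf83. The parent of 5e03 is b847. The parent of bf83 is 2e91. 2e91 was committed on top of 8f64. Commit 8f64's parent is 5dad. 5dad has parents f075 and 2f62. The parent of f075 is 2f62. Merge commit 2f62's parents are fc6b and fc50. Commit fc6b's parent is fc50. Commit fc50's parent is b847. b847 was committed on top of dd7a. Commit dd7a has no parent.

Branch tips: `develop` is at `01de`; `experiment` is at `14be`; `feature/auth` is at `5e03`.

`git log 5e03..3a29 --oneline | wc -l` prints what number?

6

Reachable from 3a29: {2f62, 3a29, 5dad, b847, dd7a, f075, fc50, fc6b}.
Reachable from 5e03: {5e03, b847, dd7a}.
In 3a29's history but not 5e03's: {2f62, 3a29, 5dad, f075, fc50, fc6b} — 6 commits.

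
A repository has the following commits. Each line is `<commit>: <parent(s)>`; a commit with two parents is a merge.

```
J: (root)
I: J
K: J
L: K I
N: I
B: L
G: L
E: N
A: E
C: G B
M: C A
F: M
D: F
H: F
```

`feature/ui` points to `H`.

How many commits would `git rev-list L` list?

4

Walking parent pointers from L: reachable set = {I, J, K, L}.
That is 4 commits.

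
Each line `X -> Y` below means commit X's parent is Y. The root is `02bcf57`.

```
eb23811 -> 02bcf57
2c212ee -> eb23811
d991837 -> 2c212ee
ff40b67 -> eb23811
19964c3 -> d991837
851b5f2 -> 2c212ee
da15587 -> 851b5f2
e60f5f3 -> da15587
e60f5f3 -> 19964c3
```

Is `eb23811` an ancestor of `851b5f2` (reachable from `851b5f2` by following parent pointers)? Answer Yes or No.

Ancestors of 851b5f2 (commits reachable by following parents): {02bcf57, 2c212ee, 851b5f2, eb23811}.
eb23811 is in that set, so it is an ancestor of 851b5f2.

Yes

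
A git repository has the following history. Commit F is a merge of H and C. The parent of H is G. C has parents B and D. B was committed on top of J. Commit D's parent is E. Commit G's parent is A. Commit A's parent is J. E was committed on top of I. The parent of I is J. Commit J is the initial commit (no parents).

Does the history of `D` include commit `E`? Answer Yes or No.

Yes

Ancestors of D (commits reachable by following parents): {D, E, I, J}.
E is in that set, so it is an ancestor of D.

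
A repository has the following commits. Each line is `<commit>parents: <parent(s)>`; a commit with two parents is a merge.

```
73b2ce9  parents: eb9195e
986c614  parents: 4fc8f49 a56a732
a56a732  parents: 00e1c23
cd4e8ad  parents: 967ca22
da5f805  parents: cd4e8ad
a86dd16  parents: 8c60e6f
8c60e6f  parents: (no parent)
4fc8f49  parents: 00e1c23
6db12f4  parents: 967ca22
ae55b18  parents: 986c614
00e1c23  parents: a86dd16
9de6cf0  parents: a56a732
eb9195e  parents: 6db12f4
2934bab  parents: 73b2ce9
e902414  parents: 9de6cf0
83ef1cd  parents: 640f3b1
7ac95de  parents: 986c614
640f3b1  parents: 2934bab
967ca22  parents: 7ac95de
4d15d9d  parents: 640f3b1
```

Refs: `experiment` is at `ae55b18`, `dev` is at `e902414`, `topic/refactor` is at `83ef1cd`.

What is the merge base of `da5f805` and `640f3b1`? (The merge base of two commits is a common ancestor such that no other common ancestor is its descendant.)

Ancestors of da5f805: {00e1c23, 4fc8f49, 7ac95de, 8c60e6f, 967ca22, 986c614, a56a732, a86dd16, cd4e8ad, da5f805}.
Ancestors of 640f3b1: {00e1c23, 2934bab, 4fc8f49, 640f3b1, 6db12f4, 73b2ce9, 7ac95de, 8c60e6f, 967ca22, 986c614, a56a732, a86dd16, eb9195e}.
Common ancestors: {00e1c23, 4fc8f49, 7ac95de, 8c60e6f, 967ca22, 986c614, a56a732, a86dd16}.
Among these, 967ca22 is not an ancestor of any other common ancestor — it is the merge base.

967ca22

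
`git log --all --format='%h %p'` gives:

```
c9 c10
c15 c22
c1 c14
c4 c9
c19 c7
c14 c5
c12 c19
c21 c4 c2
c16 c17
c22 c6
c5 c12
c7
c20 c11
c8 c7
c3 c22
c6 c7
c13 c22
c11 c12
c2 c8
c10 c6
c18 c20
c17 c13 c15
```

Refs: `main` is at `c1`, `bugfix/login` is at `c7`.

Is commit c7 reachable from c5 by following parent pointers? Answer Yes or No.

Ancestors of c5 (commits reachable by following parents): {c12, c19, c5, c7}.
c7 is in that set, so it is an ancestor of c5.

Yes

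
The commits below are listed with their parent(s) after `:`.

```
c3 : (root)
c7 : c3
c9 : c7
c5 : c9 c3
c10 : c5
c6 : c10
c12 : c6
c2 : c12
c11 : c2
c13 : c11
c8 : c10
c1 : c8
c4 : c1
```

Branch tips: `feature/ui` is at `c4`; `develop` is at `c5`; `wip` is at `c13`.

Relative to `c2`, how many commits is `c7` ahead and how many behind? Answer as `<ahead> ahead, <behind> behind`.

Reachable from c7: {c3, c7}.
Reachable from c2: {c10, c12, c2, c3, c5, c6, c7, c9}.
Only in c7's history (ahead): {} — 0.
Only in c2's history (behind): {c10, c12, c2, c5, c6, c9} — 6.

0 ahead, 6 behind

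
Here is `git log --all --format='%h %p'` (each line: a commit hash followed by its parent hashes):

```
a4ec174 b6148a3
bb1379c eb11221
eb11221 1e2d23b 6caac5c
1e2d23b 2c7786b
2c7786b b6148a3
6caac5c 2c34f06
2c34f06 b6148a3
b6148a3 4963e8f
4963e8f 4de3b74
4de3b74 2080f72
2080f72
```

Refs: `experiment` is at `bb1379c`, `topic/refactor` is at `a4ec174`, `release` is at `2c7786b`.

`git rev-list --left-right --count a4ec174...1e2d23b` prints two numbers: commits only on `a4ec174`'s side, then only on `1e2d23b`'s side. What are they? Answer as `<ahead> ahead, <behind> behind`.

Reachable from a4ec174: {2080f72, 4963e8f, 4de3b74, a4ec174, b6148a3}.
Reachable from 1e2d23b: {1e2d23b, 2080f72, 2c7786b, 4963e8f, 4de3b74, b6148a3}.
Only in a4ec174's history (ahead): {a4ec174} — 1.
Only in 1e2d23b's history (behind): {1e2d23b, 2c7786b} — 2.

1 ahead, 2 behind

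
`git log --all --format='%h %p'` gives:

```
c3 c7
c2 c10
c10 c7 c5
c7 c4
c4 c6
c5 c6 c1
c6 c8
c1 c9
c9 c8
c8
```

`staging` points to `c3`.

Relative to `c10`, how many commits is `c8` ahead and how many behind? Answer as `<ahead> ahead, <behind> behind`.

0 ahead, 7 behind

Reachable from c8: {c8}.
Reachable from c10: {c1, c10, c4, c5, c6, c7, c8, c9}.
Only in c8's history (ahead): {} — 0.
Only in c10's history (behind): {c1, c10, c4, c5, c6, c7, c9} — 7.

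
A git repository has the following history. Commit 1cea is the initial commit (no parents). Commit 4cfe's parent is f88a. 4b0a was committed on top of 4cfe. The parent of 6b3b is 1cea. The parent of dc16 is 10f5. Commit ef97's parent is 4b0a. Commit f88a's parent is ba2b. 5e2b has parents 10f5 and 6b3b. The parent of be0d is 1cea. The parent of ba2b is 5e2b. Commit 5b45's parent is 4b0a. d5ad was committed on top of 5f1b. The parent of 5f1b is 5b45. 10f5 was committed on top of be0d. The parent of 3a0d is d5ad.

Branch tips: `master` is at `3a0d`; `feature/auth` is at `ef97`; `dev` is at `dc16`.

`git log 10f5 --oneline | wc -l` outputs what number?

Walking parent pointers from 10f5: reachable set = {10f5, 1cea, be0d}.
That is 3 commits.

3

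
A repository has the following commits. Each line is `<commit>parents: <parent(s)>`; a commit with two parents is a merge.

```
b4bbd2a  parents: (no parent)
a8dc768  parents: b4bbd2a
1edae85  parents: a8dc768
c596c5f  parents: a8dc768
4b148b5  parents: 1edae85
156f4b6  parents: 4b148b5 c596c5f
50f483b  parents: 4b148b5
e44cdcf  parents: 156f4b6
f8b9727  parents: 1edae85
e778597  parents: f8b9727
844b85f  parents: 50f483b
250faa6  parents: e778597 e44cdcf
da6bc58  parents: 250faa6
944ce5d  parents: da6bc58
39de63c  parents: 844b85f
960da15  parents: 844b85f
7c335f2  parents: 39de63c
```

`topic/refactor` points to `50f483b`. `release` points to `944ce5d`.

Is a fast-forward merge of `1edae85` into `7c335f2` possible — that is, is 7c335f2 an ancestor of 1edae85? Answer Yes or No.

A fast-forward from 7c335f2 to 1edae85 is possible iff 7c335f2 is an ancestor of 1edae85.
Ancestors of 1edae85: {1edae85, a8dc768, b4bbd2a}.
7c335f2 is not among them, so fast-forward is not possible.

No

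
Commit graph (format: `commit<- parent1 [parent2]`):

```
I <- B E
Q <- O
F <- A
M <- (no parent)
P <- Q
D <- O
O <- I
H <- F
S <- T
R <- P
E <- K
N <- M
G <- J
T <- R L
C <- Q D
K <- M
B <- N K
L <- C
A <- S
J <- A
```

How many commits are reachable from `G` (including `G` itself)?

18

Walking parent pointers from G: reachable set = {A, B, C, D, E, G, I, J, K, L, M, N, O, P, Q, R, S, T}.
That is 18 commits.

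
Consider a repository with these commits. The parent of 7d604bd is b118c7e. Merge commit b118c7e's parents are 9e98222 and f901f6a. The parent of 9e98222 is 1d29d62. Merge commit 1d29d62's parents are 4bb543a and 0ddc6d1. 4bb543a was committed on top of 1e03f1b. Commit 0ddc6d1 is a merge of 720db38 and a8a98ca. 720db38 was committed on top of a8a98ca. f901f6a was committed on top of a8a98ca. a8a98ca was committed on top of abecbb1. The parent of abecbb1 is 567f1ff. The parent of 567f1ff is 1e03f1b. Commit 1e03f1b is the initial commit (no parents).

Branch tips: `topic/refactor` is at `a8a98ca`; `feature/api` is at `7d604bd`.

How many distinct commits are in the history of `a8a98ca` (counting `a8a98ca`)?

Walking parent pointers from a8a98ca: reachable set = {1e03f1b, 567f1ff, a8a98ca, abecbb1}.
That is 4 commits.

4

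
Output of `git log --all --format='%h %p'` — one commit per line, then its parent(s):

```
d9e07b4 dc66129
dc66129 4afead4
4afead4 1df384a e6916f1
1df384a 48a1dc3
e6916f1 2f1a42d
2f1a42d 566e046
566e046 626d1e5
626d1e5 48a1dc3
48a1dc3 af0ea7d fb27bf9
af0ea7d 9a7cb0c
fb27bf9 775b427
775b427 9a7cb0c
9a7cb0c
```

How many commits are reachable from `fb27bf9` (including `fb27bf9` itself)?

3

Walking parent pointers from fb27bf9: reachable set = {775b427, 9a7cb0c, fb27bf9}.
That is 3 commits.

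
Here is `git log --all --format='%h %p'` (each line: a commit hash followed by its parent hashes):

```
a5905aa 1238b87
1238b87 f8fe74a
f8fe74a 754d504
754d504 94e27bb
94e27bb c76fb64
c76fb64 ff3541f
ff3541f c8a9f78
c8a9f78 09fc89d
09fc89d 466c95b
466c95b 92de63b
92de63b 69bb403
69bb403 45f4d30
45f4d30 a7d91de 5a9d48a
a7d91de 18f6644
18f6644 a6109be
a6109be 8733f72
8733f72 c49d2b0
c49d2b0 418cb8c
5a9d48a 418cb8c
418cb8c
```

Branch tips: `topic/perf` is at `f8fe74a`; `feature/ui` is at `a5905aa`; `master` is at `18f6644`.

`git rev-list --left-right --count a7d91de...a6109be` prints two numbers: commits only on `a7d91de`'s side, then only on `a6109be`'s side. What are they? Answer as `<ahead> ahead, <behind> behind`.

2 ahead, 0 behind

Reachable from a7d91de: {18f6644, 418cb8c, 8733f72, a6109be, a7d91de, c49d2b0}.
Reachable from a6109be: {418cb8c, 8733f72, a6109be, c49d2b0}.
Only in a7d91de's history (ahead): {18f6644, a7d91de} — 2.
Only in a6109be's history (behind): {} — 0.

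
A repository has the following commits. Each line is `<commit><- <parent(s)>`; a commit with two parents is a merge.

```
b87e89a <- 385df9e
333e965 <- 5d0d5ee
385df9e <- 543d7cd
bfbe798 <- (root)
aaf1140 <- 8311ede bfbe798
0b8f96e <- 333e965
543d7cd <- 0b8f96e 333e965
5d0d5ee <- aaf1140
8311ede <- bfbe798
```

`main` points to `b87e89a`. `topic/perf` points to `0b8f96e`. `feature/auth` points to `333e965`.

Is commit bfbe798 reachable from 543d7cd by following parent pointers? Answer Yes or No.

Yes

Ancestors of 543d7cd (commits reachable by following parents): {0b8f96e, 333e965, 543d7cd, 5d0d5ee, 8311ede, aaf1140, bfbe798}.
bfbe798 is in that set, so it is an ancestor of 543d7cd.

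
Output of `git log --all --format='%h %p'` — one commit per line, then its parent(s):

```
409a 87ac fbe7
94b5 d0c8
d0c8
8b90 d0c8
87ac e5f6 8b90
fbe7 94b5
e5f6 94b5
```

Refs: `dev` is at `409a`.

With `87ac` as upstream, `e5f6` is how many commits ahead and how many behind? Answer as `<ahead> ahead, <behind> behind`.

0 ahead, 2 behind

Reachable from e5f6: {94b5, d0c8, e5f6}.
Reachable from 87ac: {87ac, 8b90, 94b5, d0c8, e5f6}.
Only in e5f6's history (ahead): {} — 0.
Only in 87ac's history (behind): {87ac, 8b90} — 2.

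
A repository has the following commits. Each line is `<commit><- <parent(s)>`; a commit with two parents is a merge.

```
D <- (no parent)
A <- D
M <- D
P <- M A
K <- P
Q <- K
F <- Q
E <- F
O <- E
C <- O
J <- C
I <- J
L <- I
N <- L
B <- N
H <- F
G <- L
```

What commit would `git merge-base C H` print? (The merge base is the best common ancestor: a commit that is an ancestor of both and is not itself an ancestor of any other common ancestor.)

Ancestors of C: {A, C, D, E, F, K, M, O, P, Q}.
Ancestors of H: {A, D, F, H, K, M, P, Q}.
Common ancestors: {A, D, F, K, M, P, Q}.
Among these, F is not an ancestor of any other common ancestor — it is the merge base.

F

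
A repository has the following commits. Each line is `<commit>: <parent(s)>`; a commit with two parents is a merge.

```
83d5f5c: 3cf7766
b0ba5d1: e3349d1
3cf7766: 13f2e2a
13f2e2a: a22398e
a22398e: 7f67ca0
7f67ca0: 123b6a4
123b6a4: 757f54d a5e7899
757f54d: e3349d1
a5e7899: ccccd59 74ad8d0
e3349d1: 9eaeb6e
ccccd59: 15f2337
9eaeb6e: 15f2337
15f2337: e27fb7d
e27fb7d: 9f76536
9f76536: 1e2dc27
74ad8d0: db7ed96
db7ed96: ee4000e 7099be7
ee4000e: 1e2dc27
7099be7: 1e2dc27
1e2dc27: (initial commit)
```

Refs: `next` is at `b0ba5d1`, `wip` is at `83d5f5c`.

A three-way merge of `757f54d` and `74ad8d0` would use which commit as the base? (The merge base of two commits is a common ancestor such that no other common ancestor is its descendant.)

Ancestors of 757f54d: {15f2337, 1e2dc27, 757f54d, 9eaeb6e, 9f76536, e27fb7d, e3349d1}.
Ancestors of 74ad8d0: {1e2dc27, 7099be7, 74ad8d0, db7ed96, ee4000e}.
Common ancestors: {1e2dc27}.
The only common ancestor is 1e2dc27, so it is the merge base.

1e2dc27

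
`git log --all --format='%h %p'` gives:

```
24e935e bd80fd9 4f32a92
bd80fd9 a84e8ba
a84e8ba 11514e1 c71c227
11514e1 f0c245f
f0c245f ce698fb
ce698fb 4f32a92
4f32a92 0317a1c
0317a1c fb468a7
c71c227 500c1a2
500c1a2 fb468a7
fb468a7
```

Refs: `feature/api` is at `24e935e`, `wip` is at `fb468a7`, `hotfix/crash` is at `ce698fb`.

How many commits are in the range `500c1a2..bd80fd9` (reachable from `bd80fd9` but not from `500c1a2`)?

Reachable from bd80fd9: {0317a1c, 11514e1, 4f32a92, 500c1a2, a84e8ba, bd80fd9, c71c227, ce698fb, f0c245f, fb468a7}.
Reachable from 500c1a2: {500c1a2, fb468a7}.
In bd80fd9's history but not 500c1a2's: {0317a1c, 11514e1, 4f32a92, a84e8ba, bd80fd9, c71c227, ce698fb, f0c245f} — 8 commits.

8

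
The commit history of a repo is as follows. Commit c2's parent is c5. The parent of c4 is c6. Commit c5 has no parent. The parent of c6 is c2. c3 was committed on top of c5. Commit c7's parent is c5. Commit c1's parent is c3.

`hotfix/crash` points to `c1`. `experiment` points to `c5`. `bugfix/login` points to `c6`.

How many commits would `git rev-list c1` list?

3

Walking parent pointers from c1: reachable set = {c1, c3, c5}.
That is 3 commits.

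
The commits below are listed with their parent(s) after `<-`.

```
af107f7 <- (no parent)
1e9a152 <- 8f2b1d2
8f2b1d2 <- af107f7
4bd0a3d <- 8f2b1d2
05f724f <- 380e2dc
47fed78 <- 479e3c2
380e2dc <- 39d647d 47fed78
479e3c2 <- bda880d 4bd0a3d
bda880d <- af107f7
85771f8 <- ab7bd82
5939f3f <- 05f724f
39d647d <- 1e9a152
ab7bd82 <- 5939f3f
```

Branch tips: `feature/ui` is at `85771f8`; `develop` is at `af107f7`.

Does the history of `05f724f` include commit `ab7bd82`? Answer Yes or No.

Ancestors of 05f724f: {05f724f, 1e9a152, 380e2dc, 39d647d, 479e3c2, 47fed78, 4bd0a3d, 8f2b1d2, af107f7, bda880d}.
ab7bd82 is not in that set, so it is not an ancestor of 05f724f.

No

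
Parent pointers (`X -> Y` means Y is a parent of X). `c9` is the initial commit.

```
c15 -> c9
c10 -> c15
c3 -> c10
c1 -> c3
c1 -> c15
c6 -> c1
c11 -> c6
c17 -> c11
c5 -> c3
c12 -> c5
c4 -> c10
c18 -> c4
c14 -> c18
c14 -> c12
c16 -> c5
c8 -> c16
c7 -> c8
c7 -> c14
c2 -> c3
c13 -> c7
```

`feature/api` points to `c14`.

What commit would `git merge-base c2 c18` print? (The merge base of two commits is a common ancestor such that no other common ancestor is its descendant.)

c10

Ancestors of c2: {c10, c15, c2, c3, c9}.
Ancestors of c18: {c10, c15, c18, c4, c9}.
Common ancestors: {c10, c15, c9}.
Among these, c10 is not an ancestor of any other common ancestor — it is the merge base.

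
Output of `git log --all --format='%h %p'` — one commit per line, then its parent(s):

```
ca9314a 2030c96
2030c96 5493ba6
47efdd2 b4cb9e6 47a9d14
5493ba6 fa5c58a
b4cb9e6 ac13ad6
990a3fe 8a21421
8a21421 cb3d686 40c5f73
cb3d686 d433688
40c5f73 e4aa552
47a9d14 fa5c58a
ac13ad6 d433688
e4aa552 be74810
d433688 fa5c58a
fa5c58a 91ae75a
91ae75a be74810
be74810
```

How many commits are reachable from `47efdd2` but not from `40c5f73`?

7

Reachable from 47efdd2: {47a9d14, 47efdd2, 91ae75a, ac13ad6, b4cb9e6, be74810, d433688, fa5c58a}.
Reachable from 40c5f73: {40c5f73, be74810, e4aa552}.
In 47efdd2's history but not 40c5f73's: {47a9d14, 47efdd2, 91ae75a, ac13ad6, b4cb9e6, d433688, fa5c58a} — 7 commits.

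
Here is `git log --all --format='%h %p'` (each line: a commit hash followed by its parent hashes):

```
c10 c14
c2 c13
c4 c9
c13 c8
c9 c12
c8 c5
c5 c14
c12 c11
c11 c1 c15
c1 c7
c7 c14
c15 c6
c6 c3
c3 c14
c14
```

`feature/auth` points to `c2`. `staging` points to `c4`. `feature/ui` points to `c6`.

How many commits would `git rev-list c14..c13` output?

3

Reachable from c13: {c13, c14, c5, c8}.
Reachable from c14: {c14}.
In c13's history but not c14's: {c13, c5, c8} — 3 commits.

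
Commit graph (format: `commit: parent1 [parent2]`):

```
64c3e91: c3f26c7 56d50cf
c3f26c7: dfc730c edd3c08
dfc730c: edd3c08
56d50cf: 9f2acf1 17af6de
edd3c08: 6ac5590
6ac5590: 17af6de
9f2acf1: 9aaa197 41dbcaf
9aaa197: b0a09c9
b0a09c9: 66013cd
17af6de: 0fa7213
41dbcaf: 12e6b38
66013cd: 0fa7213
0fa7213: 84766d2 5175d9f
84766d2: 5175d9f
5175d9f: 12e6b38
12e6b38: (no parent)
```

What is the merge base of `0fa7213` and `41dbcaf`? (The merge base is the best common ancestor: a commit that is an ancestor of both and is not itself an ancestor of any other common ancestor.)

Ancestors of 0fa7213: {0fa7213, 12e6b38, 5175d9f, 84766d2}.
Ancestors of 41dbcaf: {12e6b38, 41dbcaf}.
Common ancestors: {12e6b38}.
The only common ancestor is 12e6b38, so it is the merge base.

12e6b38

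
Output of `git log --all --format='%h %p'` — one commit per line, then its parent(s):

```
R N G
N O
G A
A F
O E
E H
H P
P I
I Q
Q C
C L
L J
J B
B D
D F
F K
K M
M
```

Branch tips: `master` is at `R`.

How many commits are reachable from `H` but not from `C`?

4

Reachable from H: {B, C, D, F, H, I, J, K, L, M, P, Q}.
Reachable from C: {B, C, D, F, J, K, L, M}.
In H's history but not C's: {H, I, P, Q} — 4 commits.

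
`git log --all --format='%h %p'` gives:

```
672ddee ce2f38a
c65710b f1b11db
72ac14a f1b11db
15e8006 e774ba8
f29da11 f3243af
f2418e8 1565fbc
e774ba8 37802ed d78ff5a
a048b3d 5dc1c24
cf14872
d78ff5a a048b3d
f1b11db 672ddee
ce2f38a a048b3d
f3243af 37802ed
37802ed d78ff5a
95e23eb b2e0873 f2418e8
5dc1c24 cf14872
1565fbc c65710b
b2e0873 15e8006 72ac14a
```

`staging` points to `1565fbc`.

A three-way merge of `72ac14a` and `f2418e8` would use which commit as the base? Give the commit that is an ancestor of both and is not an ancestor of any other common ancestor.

Ancestors of 72ac14a: {5dc1c24, 672ddee, 72ac14a, a048b3d, ce2f38a, cf14872, f1b11db}.
Ancestors of f2418e8: {1565fbc, 5dc1c24, 672ddee, a048b3d, c65710b, ce2f38a, cf14872, f1b11db, f2418e8}.
Common ancestors: {5dc1c24, 672ddee, a048b3d, ce2f38a, cf14872, f1b11db}.
Among these, f1b11db is not an ancestor of any other common ancestor — it is the merge base.

f1b11db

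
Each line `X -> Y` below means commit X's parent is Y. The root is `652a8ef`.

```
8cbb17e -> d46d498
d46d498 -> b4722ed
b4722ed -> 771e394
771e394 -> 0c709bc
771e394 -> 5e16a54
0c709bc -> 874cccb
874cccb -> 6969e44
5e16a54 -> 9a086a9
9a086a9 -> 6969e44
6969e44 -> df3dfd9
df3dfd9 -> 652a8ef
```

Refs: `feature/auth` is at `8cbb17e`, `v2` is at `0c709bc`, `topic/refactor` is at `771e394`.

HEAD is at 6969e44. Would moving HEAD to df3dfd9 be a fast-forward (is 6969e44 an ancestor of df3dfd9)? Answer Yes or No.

No

A fast-forward from 6969e44 to df3dfd9 is possible iff 6969e44 is an ancestor of df3dfd9.
Ancestors of df3dfd9: {652a8ef, df3dfd9}.
6969e44 is not among them, so fast-forward is not possible.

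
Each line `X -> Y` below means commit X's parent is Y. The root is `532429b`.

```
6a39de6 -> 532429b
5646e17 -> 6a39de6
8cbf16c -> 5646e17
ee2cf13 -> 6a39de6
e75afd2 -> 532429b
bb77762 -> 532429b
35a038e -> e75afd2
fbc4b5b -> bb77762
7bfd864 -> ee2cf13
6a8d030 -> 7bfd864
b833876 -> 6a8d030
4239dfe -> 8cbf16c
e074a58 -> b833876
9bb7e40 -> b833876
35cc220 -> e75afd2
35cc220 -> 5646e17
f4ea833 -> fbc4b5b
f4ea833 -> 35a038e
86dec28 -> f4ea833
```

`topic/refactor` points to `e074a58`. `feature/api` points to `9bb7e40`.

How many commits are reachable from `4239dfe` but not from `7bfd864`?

3

Reachable from 4239dfe: {4239dfe, 532429b, 5646e17, 6a39de6, 8cbf16c}.
Reachable from 7bfd864: {532429b, 6a39de6, 7bfd864, ee2cf13}.
In 4239dfe's history but not 7bfd864's: {4239dfe, 5646e17, 8cbf16c} — 3 commits.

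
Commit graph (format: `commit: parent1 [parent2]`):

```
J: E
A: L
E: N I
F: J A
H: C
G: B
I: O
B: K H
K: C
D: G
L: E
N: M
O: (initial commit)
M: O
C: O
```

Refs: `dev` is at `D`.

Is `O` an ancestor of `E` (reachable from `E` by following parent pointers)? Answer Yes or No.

Ancestors of E (commits reachable by following parents): {E, I, M, N, O}.
O is in that set, so it is an ancestor of E.

Yes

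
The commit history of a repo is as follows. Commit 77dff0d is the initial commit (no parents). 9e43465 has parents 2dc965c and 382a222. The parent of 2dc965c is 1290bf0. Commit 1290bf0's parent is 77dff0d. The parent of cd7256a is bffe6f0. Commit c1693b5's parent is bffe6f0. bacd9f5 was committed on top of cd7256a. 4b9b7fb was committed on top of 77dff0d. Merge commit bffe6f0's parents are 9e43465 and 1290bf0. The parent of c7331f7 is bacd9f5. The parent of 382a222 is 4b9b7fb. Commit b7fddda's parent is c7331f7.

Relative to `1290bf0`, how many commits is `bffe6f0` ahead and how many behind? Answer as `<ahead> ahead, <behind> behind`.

Reachable from bffe6f0: {1290bf0, 2dc965c, 382a222, 4b9b7fb, 77dff0d, 9e43465, bffe6f0}.
Reachable from 1290bf0: {1290bf0, 77dff0d}.
Only in bffe6f0's history (ahead): {2dc965c, 382a222, 4b9b7fb, 9e43465, bffe6f0} — 5.
Only in 1290bf0's history (behind): {} — 0.

5 ahead, 0 behind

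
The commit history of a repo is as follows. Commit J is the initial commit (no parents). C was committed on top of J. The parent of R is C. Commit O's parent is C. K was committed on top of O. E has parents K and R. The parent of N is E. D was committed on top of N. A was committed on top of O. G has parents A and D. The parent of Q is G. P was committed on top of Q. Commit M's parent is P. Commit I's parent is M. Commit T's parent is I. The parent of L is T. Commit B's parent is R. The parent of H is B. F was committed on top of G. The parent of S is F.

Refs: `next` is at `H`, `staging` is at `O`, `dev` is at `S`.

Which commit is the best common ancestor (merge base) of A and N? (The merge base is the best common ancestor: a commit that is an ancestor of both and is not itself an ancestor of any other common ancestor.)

Ancestors of A: {A, C, J, O}.
Ancestors of N: {C, E, J, K, N, O, R}.
Common ancestors: {C, J, O}.
Among these, O is not an ancestor of any other common ancestor — it is the merge base.

O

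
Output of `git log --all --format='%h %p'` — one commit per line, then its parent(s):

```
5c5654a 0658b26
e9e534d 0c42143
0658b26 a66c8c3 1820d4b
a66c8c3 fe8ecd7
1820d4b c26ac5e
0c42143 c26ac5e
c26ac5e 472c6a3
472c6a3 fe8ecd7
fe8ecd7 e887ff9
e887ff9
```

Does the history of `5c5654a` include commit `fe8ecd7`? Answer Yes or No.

Yes

Ancestors of 5c5654a (commits reachable by following parents): {0658b26, 1820d4b, 472c6a3, 5c5654a, a66c8c3, c26ac5e, e887ff9, fe8ecd7}.
fe8ecd7 is in that set, so it is an ancestor of 5c5654a.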